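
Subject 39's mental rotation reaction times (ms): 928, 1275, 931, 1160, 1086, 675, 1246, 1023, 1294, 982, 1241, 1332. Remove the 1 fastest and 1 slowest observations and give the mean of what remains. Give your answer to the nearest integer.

Sorted: 675, 928, 931, 982, 1023, 1086, 1160, 1241, 1246, 1275, 1294, 1332
Drop lowest 1 (675) and highest 1 (1332)
Remaining (n=10): Σ = 11166, mean = 11166/10 = 1116.600

1117 ms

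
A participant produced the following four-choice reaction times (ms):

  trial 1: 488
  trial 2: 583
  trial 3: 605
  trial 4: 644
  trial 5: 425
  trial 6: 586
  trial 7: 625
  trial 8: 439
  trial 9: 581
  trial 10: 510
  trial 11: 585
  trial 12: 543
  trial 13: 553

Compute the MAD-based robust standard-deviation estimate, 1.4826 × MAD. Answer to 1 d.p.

56.3 ms

Sorted: 425, 439, 488, 510, 543, 553, 581, 583, 585, 586, 605, 625, 644 → median = 581
|x − 581| sorted: 0, 2, 4, 5, 24, 28, 38, 44, 63, 71, 93, 142, 156 → MAD = 38
Robust SD ≈ 1.4826 × 38 = 56.339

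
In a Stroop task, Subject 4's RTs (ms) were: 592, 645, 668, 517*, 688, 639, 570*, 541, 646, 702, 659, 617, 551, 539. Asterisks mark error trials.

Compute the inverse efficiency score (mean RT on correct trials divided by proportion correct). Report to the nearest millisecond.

Correct trials (n=12): 592, 645, 668, 688, 639, 541, 646, 702, 659, 617, 551, 539
Mean correct RT = 7487/12 = 623.9167 ms
Proportion correct = 12/14
IES = 623.9167 / (12/14) = 727.903 ms

728 ms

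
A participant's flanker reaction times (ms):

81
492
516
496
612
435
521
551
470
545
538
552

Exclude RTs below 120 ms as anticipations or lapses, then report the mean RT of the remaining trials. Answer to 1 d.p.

520.7 ms

Excluded: 81
Retained (n=11): Σ = 5728
Mean = 5728/11 = 520.7273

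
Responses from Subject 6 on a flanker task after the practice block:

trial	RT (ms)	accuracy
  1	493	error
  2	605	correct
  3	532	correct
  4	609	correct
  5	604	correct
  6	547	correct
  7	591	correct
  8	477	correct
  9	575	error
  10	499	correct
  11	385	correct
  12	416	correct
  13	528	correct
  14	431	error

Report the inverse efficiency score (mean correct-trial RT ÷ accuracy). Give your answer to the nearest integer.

670 ms

Correct trials (n=11): 605, 532, 609, 604, 547, 591, 477, 499, 385, 416, 528
Mean correct RT = 5793/11 = 526.6364 ms
Proportion correct = 11/14
IES = 526.6364 / (11/14) = 670.264 ms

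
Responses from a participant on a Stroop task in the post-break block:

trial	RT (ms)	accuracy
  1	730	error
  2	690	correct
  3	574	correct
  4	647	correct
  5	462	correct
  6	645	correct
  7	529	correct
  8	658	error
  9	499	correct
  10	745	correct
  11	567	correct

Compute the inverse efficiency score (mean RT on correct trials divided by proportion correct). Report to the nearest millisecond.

728 ms

Correct trials (n=9): 690, 574, 647, 462, 645, 529, 499, 745, 567
Mean correct RT = 5358/9 = 595.3333 ms
Proportion correct = 9/11
IES = 595.3333 / (9/11) = 727.630 ms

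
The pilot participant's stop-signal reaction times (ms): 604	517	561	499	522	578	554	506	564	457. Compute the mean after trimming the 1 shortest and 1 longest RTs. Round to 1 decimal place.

537.6 ms

Sorted: 457, 499, 506, 517, 522, 554, 561, 564, 578, 604
Drop lowest 1 (457) and highest 1 (604)
Remaining (n=8): Σ = 4301, mean = 4301/8 = 537.625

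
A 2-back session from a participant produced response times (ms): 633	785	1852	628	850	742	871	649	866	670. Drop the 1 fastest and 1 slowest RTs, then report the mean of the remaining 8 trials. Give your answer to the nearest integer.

Sorted: 628, 633, 649, 670, 742, 785, 850, 866, 871, 1852
Drop lowest 1 (628) and highest 1 (1852)
Remaining (n=8): Σ = 6066, mean = 6066/8 = 758.250

758 ms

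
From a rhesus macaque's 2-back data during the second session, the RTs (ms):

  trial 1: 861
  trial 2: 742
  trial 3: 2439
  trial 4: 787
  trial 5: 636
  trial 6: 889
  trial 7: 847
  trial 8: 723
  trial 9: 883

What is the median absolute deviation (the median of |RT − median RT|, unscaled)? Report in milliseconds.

Sorted: 636, 723, 742, 787, 847, 861, 883, 889, 2439 → median = 847
|x − 847|: 14, 105, 1592, 60, 211, 42, 0, 124, 36
Sorted deviations: 0, 14, 36, 42, 60, 105, 124, 211, 1592 → MAD = 60

60 ms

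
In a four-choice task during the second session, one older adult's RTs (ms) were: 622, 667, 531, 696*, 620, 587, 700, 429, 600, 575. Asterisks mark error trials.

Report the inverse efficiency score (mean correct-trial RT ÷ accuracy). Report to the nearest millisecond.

Correct trials (n=9): 622, 667, 531, 620, 587, 700, 429, 600, 575
Mean correct RT = 5331/9 = 592.3333 ms
Proportion correct = 9/10
IES = 592.3333 / (9/10) = 658.148 ms

658 ms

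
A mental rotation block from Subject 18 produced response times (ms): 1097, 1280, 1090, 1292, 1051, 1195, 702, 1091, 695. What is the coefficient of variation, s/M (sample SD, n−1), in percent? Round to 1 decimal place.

20.8%

n = 9, Σ = 9493, M = 1054.7778
Σ(x−M)² = 384903.556; s = √(384903.556/8) = 219.3466
CV = 219.3466 / 1054.7778 = 0.20796 = 20.796%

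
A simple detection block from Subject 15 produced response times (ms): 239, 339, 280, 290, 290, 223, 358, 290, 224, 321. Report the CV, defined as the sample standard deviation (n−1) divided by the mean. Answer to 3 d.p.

n = 10, Σ = 2854, M = 285.4000
Σ(x−M)² = 19320.400; s = √(19320.400/9) = 46.3326
CV = 46.3326 / 285.4000 = 0.16234

0.162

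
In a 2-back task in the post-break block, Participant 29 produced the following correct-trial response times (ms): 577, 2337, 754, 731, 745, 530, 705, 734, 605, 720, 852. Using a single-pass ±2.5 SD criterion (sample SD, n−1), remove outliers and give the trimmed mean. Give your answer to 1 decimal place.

695.3 ms

n = 11, ΣRT = 9290, M = 844.545
Σ(x−M)² = 2533582.73; s = √(2533582.73/10) = 503.347
Cutoffs: 844.545 ± 2.5·503.347 → [-413.8, 2102.9]
Outside: 2337 → excluded.
Retained (n=10): Σ = 6953, mean = 6953/10 = 695.300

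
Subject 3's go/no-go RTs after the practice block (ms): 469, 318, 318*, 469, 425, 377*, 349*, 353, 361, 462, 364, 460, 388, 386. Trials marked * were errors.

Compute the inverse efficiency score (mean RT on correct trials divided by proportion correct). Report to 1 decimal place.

Correct trials (n=11): 469, 318, 469, 425, 353, 361, 462, 364, 460, 388, 386
Mean correct RT = 4455/11 = 405.0000 ms
Proportion correct = 11/14
IES = 405.0000 / (11/14) = 515.455 ms

515.5 ms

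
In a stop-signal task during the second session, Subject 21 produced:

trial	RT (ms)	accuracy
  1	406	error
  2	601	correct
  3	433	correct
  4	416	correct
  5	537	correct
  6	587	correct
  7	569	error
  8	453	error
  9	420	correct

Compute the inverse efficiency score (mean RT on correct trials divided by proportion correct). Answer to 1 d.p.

Correct trials (n=6): 601, 433, 416, 537, 587, 420
Mean correct RT = 2994/6 = 499.0000 ms
Proportion correct = 6/9
IES = 499.0000 / (6/9) = 748.500 ms

748.5 ms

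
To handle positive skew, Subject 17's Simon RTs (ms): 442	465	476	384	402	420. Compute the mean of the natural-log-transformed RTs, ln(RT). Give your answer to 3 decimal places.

ln(RT): 6.0913, 6.1420, 6.1654, 5.9506, 5.9965, 6.0403
Σ ln(RT) = 36.3861
Mean = 36.3861/6 = 6.06435

6.064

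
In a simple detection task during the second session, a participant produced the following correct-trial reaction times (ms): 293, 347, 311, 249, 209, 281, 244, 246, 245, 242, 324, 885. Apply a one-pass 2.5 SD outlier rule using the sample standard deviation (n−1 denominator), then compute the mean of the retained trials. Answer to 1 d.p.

271.9 ms

n = 12, ΣRT = 3876, M = 323.000
Σ(x−M)² = 362516.00; s = √(362516.00/11) = 181.538
Cutoffs: 323.000 ± 2.5·181.538 → [-130.8, 776.8]
Outside: 885 → excluded.
Retained (n=11): Σ = 2991, mean = 2991/11 = 271.909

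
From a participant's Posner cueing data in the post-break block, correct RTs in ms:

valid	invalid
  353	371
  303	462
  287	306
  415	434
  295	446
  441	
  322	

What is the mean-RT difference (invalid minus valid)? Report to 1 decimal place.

M(valid) = 2416/7 = 345.143
M(invalid) = 2019/5 = 403.800
Difference = 403.800 − 345.143 = 58.657 ms

58.7 ms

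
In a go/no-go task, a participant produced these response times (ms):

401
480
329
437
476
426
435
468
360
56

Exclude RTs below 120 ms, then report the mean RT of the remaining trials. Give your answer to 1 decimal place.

Excluded: 56
Retained (n=9): Σ = 3812
Mean = 3812/9 = 423.5556

423.6 ms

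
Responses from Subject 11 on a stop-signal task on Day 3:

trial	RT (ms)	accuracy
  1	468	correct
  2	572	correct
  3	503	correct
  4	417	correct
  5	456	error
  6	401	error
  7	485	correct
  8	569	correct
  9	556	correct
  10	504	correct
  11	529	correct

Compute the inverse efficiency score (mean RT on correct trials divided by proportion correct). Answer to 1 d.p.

Correct trials (n=9): 468, 572, 503, 417, 485, 569, 556, 504, 529
Mean correct RT = 4603/9 = 511.4444 ms
Proportion correct = 9/11
IES = 511.4444 / (9/11) = 625.099 ms

625.1 ms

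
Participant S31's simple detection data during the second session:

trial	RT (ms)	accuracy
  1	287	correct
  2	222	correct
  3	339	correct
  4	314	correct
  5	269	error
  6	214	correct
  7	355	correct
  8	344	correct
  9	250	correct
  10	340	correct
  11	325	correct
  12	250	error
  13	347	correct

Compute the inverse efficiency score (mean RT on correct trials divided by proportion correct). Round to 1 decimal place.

Correct trials (n=11): 287, 222, 339, 314, 214, 355, 344, 250, 340, 325, 347
Mean correct RT = 3337/11 = 303.3636 ms
Proportion correct = 11/13
IES = 303.3636 / (11/13) = 358.521 ms

358.5 ms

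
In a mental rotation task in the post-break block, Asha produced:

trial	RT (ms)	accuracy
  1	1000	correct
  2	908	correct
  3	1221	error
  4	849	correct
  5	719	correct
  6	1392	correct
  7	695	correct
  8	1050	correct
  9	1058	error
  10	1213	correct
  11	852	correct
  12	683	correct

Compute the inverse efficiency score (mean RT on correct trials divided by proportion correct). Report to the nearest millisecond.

1123 ms

Correct trials (n=10): 1000, 908, 849, 719, 1392, 695, 1050, 1213, 852, 683
Mean correct RT = 9361/10 = 936.1000 ms
Proportion correct = 10/12
IES = 936.1000 / (10/12) = 1123.320 ms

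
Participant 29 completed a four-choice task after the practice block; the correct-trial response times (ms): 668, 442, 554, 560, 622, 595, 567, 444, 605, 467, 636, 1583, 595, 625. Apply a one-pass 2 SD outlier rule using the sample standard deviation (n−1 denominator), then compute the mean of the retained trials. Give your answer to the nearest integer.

n = 14, ΣRT = 8963, M = 640.214
Σ(x−M)² = 1022546.36; s = √(1022546.36/13) = 280.459
Cutoffs: 640.214 ± 2·280.459 → [79.3, 1201.1]
Outside: 1583 → excluded.
Retained (n=13): Σ = 7380, mean = 7380/13 = 567.692

568 ms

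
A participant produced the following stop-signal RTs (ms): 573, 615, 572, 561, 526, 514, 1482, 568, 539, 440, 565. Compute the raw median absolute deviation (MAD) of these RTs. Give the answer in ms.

Sorted: 440, 514, 526, 539, 561, 565, 568, 572, 573, 615, 1482 → median = 565
|x − 565|: 8, 50, 7, 4, 39, 51, 917, 3, 26, 125, 0
Sorted deviations: 0, 3, 4, 7, 8, 26, 39, 50, 51, 125, 917 → MAD = 26

26 ms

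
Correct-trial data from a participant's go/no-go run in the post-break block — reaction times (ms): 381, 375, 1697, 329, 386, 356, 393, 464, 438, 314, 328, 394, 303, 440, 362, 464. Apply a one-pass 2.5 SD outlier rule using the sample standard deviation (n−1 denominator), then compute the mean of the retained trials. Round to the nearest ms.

382 ms

n = 16, ΣRT = 7424, M = 464.000
Σ(x−M)² = 1659586.00; s = √(1659586.00/15) = 332.625
Cutoffs: 464.000 ± 2.5·332.625 → [-367.6, 1295.6]
Outside: 1697 → excluded.
Retained (n=15): Σ = 5727, mean = 5727/15 = 381.800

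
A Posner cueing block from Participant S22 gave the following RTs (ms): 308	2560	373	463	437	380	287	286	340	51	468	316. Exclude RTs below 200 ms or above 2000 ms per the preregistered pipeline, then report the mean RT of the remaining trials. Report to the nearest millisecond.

366 ms

Excluded: 51, 2560
Retained (n=10): Σ = 3658
Mean = 3658/10 = 365.8000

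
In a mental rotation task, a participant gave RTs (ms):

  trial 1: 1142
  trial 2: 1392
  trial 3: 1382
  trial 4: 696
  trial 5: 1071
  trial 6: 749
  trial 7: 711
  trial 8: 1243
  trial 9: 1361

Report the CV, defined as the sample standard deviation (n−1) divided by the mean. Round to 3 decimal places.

0.271

n = 9, Σ = 9747, M = 1083.0000
Σ(x−M)² = 691100.000; s = √(691100.000/8) = 293.9175
CV = 293.9175 / 1083.0000 = 0.27139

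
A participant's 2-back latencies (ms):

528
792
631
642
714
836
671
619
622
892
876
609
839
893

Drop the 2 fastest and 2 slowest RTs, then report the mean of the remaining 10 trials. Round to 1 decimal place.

724.2 ms

Sorted: 528, 609, 619, 622, 631, 642, 671, 714, 792, 836, 839, 876, 892, 893
Drop lowest 2 (528, 609) and highest 2 (892, 893)
Remaining (n=10): Σ = 7242, mean = 7242/10 = 724.200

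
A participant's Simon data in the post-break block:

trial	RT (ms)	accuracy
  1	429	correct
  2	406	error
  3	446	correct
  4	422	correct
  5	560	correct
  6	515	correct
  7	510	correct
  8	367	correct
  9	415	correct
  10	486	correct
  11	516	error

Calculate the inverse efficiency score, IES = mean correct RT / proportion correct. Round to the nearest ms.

Correct trials (n=9): 429, 446, 422, 560, 515, 510, 367, 415, 486
Mean correct RT = 4150/9 = 461.1111 ms
Proportion correct = 9/11
IES = 461.1111 / (9/11) = 563.580 ms

564 ms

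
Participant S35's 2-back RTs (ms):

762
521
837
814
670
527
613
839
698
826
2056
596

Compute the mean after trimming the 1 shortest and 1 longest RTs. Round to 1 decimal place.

Sorted: 521, 527, 596, 613, 670, 698, 762, 814, 826, 837, 839, 2056
Drop lowest 1 (521) and highest 1 (2056)
Remaining (n=10): Σ = 7182, mean = 7182/10 = 718.200

718.2 ms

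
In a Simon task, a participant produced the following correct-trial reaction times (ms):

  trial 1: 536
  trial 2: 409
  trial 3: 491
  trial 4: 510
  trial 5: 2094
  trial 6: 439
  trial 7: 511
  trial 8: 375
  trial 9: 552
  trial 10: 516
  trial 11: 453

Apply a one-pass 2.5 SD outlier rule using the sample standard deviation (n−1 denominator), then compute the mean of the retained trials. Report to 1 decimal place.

n = 11, ΣRT = 6886, M = 626.000
Σ(x−M)² = 2400594.00; s = √(2400594.00/10) = 489.959
Cutoffs: 626.000 ± 2.5·489.959 → [-598.9, 1850.9]
Outside: 2094 → excluded.
Retained (n=10): Σ = 4792, mean = 4792/10 = 479.200

479.2 ms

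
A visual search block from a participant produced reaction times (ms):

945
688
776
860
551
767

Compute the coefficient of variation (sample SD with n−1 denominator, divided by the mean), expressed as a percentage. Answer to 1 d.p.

17.9%

n = 6, Σ = 4587, M = 764.5000
Σ(x−M)² = 93273.500; s = √(93273.500/5) = 136.5822
CV = 136.5822 / 764.5000 = 0.17866 = 17.866%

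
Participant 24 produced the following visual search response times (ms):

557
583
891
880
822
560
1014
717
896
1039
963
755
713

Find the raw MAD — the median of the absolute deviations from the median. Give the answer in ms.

Sorted: 557, 560, 583, 713, 717, 755, 822, 880, 891, 896, 963, 1014, 1039 → median = 822
|x − 822|: 265, 239, 69, 58, 0, 262, 192, 105, 74, 217, 141, 67, 109
Sorted deviations: 0, 58, 67, 69, 74, 105, 109, 141, 192, 217, 239, 262, 265 → MAD = 109

109 ms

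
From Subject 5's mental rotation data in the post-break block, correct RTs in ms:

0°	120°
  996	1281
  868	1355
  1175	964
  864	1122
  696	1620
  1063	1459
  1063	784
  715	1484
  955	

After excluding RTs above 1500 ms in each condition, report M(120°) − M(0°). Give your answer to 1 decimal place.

274.2 ms

120°: exclude 1620
M(0°) = 8395/9 = 932.778
M(120°) = 8449/7 = 1207.000
Difference = 1207.000 − 932.778 = 274.222 ms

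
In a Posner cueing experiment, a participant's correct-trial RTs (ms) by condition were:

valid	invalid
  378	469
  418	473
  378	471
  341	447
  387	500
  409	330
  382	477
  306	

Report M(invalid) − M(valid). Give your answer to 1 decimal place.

M(valid) = 2999/8 = 374.875
M(invalid) = 3167/7 = 452.429
Difference = 452.429 − 374.875 = 77.554 ms

77.6 ms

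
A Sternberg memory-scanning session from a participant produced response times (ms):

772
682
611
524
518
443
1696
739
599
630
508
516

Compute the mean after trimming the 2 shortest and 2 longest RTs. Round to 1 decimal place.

602.4 ms

Sorted: 443, 508, 516, 518, 524, 599, 611, 630, 682, 739, 772, 1696
Drop lowest 2 (443, 508) and highest 2 (772, 1696)
Remaining (n=8): Σ = 4819, mean = 4819/8 = 602.375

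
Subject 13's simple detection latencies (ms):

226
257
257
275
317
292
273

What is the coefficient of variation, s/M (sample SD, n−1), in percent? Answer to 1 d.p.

10.6%

n = 7, Σ = 1897, M = 271.0000
Σ(x−M)² = 4994.000; s = √(4994.000/6) = 28.8502
CV = 28.8502 / 271.0000 = 0.10646 = 10.646%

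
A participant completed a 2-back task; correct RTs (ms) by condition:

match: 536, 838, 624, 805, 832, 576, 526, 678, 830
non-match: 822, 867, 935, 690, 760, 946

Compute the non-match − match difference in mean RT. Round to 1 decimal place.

M(match) = 6245/9 = 693.889
M(non-match) = 5020/6 = 836.667
Difference = 836.667 − 693.889 = 142.778 ms

142.8 ms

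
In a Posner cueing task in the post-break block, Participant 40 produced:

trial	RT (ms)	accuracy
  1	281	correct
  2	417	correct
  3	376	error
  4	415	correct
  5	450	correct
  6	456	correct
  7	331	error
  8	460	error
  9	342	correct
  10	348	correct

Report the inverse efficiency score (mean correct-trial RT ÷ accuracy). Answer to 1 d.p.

Correct trials (n=7): 281, 417, 415, 450, 456, 342, 348
Mean correct RT = 2709/7 = 387.0000 ms
Proportion correct = 7/10
IES = 387.0000 / (7/10) = 552.857 ms

552.9 ms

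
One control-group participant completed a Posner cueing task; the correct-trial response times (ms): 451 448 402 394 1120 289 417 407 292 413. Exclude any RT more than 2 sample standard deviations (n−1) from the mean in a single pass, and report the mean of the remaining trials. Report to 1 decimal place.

390.3 ms

n = 10, ΣRT = 4633, M = 463.300
Σ(x−M)² = 507768.10; s = √(507768.10/9) = 237.526
Cutoffs: 463.300 ± 2·237.526 → [-11.8, 938.4]
Outside: 1120 → excluded.
Retained (n=9): Σ = 3513, mean = 3513/9 = 390.333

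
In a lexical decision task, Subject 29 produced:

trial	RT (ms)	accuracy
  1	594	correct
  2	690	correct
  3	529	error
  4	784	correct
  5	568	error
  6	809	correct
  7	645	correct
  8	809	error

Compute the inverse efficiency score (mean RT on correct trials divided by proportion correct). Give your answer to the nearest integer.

Correct trials (n=5): 594, 690, 784, 809, 645
Mean correct RT = 3522/5 = 704.4000 ms
Proportion correct = 5/8
IES = 704.4000 / (5/8) = 1127.040 ms

1127 ms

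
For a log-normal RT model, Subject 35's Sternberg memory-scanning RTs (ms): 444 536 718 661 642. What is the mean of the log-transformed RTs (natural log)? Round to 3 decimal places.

ln(RT): 6.0958, 6.2841, 6.5765, 6.4938, 6.4646
Σ ln(RT) = 31.9148
Mean = 31.9148/5 = 6.38295

6.383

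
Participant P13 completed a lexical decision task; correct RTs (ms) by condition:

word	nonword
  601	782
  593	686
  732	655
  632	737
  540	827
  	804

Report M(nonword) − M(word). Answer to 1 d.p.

128.9 ms

M(word) = 3098/5 = 619.600
M(nonword) = 4491/6 = 748.500
Difference = 748.500 − 619.600 = 128.900 ms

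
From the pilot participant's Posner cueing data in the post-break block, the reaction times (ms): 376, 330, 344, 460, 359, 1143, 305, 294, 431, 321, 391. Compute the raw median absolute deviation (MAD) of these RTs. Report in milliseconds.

Sorted: 294, 305, 321, 330, 344, 359, 376, 391, 431, 460, 1143 → median = 359
|x − 359|: 17, 29, 15, 101, 0, 784, 54, 65, 72, 38, 32
Sorted deviations: 0, 15, 17, 29, 32, 38, 54, 65, 72, 101, 784 → MAD = 38

38 ms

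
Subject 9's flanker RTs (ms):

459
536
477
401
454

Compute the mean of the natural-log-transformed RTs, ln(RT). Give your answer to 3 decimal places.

ln(RT): 6.1291, 6.2841, 6.1675, 5.9940, 6.1181
Σ ln(RT) = 30.6928
Mean = 30.6928/5 = 6.13855

6.139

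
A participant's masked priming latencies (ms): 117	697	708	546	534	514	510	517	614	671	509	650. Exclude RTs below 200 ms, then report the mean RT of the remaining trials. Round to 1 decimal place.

588.2 ms

Excluded: 117
Retained (n=11): Σ = 6470
Mean = 6470/11 = 588.1818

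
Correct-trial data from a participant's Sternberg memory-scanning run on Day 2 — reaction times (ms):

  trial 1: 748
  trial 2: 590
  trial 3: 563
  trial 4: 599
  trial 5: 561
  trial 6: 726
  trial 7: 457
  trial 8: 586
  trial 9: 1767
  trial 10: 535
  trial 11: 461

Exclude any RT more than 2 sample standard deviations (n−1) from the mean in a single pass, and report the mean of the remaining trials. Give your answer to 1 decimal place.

582.6 ms

n = 11, ΣRT = 7593, M = 690.273
Σ(x−M)² = 1357210.18; s = √(1357210.18/10) = 368.403
Cutoffs: 690.273 ± 2·368.403 → [-46.5, 1427.1]
Outside: 1767 → excluded.
Retained (n=10): Σ = 5826, mean = 5826/10 = 582.600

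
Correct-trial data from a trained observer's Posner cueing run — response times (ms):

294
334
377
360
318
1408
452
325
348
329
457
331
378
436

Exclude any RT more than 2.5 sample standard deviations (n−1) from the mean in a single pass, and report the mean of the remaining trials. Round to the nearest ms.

365 ms

n = 14, ΣRT = 6147, M = 439.071
Σ(x−M)² = 1045000.93; s = √(1045000.93/13) = 283.522
Cutoffs: 439.071 ± 2.5·283.522 → [-269.7, 1147.9]
Outside: 1408 → excluded.
Retained (n=13): Σ = 4739, mean = 4739/13 = 364.538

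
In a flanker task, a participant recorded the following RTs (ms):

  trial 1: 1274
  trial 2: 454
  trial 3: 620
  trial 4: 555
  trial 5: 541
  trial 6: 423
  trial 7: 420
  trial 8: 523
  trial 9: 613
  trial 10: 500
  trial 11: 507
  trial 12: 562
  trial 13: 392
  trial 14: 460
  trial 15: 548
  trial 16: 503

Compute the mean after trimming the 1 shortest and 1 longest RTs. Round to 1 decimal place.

516.4 ms

Sorted: 392, 420, 423, 454, 460, 500, 503, 507, 523, 541, 548, 555, 562, 613, 620, 1274
Drop lowest 1 (392) and highest 1 (1274)
Remaining (n=14): Σ = 7229, mean = 7229/14 = 516.357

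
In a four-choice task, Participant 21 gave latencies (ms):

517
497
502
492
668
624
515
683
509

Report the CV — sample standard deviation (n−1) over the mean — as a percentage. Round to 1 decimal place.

14.1%

n = 9, Σ = 5007, M = 556.3333
Σ(x−M)² = 49200.000; s = √(49200.000/8) = 78.4219
CV = 78.4219 / 556.3333 = 0.14096 = 14.096%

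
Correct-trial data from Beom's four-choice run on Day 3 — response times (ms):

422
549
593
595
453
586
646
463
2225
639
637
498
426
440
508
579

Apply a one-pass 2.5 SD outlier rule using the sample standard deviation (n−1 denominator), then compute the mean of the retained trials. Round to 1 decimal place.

535.6 ms

n = 16, ΣRT = 10259, M = 641.188
Σ(x−M)² = 2768606.44; s = √(2768606.44/15) = 429.620
Cutoffs: 641.188 ± 2.5·429.620 → [-432.9, 1715.2]
Outside: 2225 → excluded.
Retained (n=15): Σ = 8034, mean = 8034/15 = 535.600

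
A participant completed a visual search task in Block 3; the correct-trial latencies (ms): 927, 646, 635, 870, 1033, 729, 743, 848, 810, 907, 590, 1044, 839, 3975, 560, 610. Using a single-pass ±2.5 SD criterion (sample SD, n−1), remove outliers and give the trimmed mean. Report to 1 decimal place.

n = 16, ΣRT = 15766, M = 985.375
Σ(x−M)² = 9878061.75; s = √(9878061.75/15) = 811.503
Cutoffs: 985.375 ± 2.5·811.503 → [-1043.4, 3014.1]
Outside: 3975 → excluded.
Retained (n=15): Σ = 11791, mean = 11791/15 = 786.067

786.1 ms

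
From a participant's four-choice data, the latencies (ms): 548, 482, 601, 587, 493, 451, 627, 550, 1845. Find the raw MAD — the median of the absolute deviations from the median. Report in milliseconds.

Sorted: 451, 482, 493, 548, 550, 587, 601, 627, 1845 → median = 550
|x − 550|: 2, 68, 51, 37, 57, 99, 77, 0, 1295
Sorted deviations: 0, 2, 37, 51, 57, 68, 77, 99, 1295 → MAD = 57

57 ms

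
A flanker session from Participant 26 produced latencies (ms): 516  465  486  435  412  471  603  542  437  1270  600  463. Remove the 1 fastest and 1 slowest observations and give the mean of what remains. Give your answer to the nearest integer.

502 ms

Sorted: 412, 435, 437, 463, 465, 471, 486, 516, 542, 600, 603, 1270
Drop lowest 1 (412) and highest 1 (1270)
Remaining (n=10): Σ = 5018, mean = 5018/10 = 501.800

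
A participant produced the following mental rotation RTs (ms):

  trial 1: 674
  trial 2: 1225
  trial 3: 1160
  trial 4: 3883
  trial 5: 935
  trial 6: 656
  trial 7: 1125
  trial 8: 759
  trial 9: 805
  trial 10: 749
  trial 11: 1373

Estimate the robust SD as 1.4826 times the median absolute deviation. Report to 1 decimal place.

333.6 ms

Sorted: 656, 674, 749, 759, 805, 935, 1125, 1160, 1225, 1373, 3883 → median = 935
|x − 935| sorted: 0, 130, 176, 186, 190, 225, 261, 279, 290, 438, 2948 → MAD = 225
Robust SD ≈ 1.4826 × 225 = 333.585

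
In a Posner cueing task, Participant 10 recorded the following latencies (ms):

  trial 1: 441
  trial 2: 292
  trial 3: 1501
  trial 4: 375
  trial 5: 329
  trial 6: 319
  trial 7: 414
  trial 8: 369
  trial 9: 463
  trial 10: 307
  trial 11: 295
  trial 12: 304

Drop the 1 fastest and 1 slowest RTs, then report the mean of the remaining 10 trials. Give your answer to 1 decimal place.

Sorted: 292, 295, 304, 307, 319, 329, 369, 375, 414, 441, 463, 1501
Drop lowest 1 (292) and highest 1 (1501)
Remaining (n=10): Σ = 3616, mean = 3616/10 = 361.600

361.6 ms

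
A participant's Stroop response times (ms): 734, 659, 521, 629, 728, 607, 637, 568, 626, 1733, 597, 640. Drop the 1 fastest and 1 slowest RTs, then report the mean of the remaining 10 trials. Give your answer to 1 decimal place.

642.5 ms

Sorted: 521, 568, 597, 607, 626, 629, 637, 640, 659, 728, 734, 1733
Drop lowest 1 (521) and highest 1 (1733)
Remaining (n=10): Σ = 6425, mean = 6425/10 = 642.500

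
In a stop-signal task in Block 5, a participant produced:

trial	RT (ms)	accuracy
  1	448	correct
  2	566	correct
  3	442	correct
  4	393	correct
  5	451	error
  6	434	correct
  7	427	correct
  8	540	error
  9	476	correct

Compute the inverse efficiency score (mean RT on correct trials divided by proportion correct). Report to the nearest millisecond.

585 ms

Correct trials (n=7): 448, 566, 442, 393, 434, 427, 476
Mean correct RT = 3186/7 = 455.1429 ms
Proportion correct = 7/9
IES = 455.1429 / (7/9) = 585.184 ms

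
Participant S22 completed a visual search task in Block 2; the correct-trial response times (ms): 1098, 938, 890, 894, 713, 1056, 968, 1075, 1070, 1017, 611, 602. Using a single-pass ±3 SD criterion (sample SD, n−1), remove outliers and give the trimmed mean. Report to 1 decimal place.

911.0 ms

n = 12, ΣRT = 10932, M = 911.000
Σ(x−M)² = 348800.00; s = √(348800.00/11) = 178.070
Cutoffs: 911.000 ± 3·178.070 → [376.8, 1445.2]
No RTs fall outside the cutoffs; all 12 retained. Mean = 10932/12 = 911.000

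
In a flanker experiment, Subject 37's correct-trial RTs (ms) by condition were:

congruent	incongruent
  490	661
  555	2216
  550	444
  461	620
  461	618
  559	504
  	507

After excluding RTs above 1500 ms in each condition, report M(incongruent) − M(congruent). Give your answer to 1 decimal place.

46.3 ms

incongruent: exclude 2216
M(congruent) = 3076/6 = 512.667
M(incongruent) = 3354/6 = 559.000
Difference = 559.000 − 512.667 = 46.333 ms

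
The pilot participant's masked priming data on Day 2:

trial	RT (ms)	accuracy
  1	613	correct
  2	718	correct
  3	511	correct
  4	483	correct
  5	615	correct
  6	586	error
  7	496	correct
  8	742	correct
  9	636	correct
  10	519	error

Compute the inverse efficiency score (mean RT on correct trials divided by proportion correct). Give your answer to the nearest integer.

752 ms

Correct trials (n=8): 613, 718, 511, 483, 615, 496, 742, 636
Mean correct RT = 4814/8 = 601.7500 ms
Proportion correct = 8/10
IES = 601.7500 / (8/10) = 752.188 ms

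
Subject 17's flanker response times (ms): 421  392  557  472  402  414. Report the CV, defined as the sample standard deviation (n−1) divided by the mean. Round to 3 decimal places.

n = 6, Σ = 2658, M = 443.0000
Σ(x−M)² = 19444.000; s = √(19444.000/5) = 62.3602
CV = 62.3602 / 443.0000 = 0.14077

0.141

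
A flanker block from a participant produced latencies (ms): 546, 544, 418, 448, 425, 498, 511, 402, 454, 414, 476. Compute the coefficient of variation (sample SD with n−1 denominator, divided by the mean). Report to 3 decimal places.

n = 11, Σ = 5136, M = 466.9091
Σ(x−M)² = 26876.909; s = √(26876.909/10) = 51.8429
CV = 51.8429 / 466.9091 = 0.11103

0.111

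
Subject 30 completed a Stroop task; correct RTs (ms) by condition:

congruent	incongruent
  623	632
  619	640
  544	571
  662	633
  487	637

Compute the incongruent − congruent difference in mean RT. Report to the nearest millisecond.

M(congruent) = 2935/5 = 587.000
M(incongruent) = 3113/5 = 622.600
Difference = 622.600 − 587.000 = 35.600 ms

36 ms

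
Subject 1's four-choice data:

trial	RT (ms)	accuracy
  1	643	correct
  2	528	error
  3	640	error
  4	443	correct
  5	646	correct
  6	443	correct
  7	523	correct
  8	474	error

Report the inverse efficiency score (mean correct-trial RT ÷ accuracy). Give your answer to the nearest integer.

863 ms

Correct trials (n=5): 643, 443, 646, 443, 523
Mean correct RT = 2698/5 = 539.6000 ms
Proportion correct = 5/8
IES = 539.6000 / (5/8) = 863.360 ms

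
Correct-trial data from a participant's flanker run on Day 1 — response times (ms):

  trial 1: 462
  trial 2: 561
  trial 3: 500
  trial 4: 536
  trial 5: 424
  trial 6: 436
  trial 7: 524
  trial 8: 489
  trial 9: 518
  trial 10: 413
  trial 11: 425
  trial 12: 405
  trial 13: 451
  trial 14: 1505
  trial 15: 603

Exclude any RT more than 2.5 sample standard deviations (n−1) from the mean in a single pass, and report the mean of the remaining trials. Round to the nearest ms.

482 ms

n = 15, ΣRT = 8252, M = 550.133
Σ(x−M)² = 1024907.73; s = √(1024907.73/14) = 270.569
Cutoffs: 550.133 ± 2.5·270.569 → [-126.3, 1226.6]
Outside: 1505 → excluded.
Retained (n=14): Σ = 6747, mean = 6747/14 = 481.929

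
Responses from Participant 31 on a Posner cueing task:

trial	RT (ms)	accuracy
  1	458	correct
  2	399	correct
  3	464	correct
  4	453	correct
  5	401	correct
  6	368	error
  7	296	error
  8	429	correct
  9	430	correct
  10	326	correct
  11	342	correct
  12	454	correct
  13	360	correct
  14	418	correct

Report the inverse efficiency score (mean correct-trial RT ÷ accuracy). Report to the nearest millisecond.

480 ms

Correct trials (n=12): 458, 399, 464, 453, 401, 429, 430, 326, 342, 454, 360, 418
Mean correct RT = 4934/12 = 411.1667 ms
Proportion correct = 12/14
IES = 411.1667 / (12/14) = 479.694 ms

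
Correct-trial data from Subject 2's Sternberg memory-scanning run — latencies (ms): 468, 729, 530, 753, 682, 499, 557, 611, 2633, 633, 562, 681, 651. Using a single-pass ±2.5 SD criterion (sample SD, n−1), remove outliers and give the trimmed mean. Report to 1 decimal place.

613.0 ms

n = 13, ΣRT = 9989, M = 768.385
Σ(x−M)² = 3857459.08; s = √(3857459.08/12) = 566.970
Cutoffs: 768.385 ± 2.5·566.970 → [-649.0, 2185.8]
Outside: 2633 → excluded.
Retained (n=12): Σ = 7356, mean = 7356/12 = 613.000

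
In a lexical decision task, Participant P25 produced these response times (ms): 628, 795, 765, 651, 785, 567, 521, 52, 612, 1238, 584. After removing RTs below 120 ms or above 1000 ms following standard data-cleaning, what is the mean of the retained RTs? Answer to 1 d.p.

Excluded: 52, 1238
Retained (n=9): Σ = 5908
Mean = 5908/9 = 656.4444

656.4 ms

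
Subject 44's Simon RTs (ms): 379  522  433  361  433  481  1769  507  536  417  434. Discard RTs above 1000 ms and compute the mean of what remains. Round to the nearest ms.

Excluded: 1769
Retained (n=10): Σ = 4503
Mean = 4503/10 = 450.3000

450 ms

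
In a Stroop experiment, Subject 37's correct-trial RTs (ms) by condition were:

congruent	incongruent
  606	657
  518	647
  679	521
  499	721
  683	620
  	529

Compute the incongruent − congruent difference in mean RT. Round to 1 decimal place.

M(congruent) = 2985/5 = 597.000
M(incongruent) = 3695/6 = 615.833
Difference = 615.833 − 597.000 = 18.833 ms

18.8 ms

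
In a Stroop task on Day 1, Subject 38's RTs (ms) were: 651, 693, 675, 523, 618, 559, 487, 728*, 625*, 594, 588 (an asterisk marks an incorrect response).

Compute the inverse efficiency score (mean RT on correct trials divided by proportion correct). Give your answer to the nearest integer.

732 ms

Correct trials (n=9): 651, 693, 675, 523, 618, 559, 487, 594, 588
Mean correct RT = 5388/9 = 598.6667 ms
Proportion correct = 9/11
IES = 598.6667 / (9/11) = 731.704 ms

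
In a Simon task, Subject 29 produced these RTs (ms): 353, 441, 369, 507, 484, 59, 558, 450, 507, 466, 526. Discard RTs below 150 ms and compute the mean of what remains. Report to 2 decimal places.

466.10 ms

Excluded: 59
Retained (n=10): Σ = 4661
Mean = 4661/10 = 466.1000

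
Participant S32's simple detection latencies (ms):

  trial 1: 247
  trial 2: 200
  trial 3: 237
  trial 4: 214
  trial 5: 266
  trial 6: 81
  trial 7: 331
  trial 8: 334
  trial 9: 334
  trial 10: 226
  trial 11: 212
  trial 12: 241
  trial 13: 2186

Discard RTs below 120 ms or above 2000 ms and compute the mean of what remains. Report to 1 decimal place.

258.4 ms

Excluded: 81, 2186
Retained (n=11): Σ = 2842
Mean = 2842/11 = 258.3636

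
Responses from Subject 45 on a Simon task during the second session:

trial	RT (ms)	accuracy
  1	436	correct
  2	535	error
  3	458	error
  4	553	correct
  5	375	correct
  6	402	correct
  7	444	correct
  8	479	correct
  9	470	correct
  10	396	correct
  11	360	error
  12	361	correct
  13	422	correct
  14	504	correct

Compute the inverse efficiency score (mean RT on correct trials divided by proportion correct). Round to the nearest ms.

Correct trials (n=11): 436, 553, 375, 402, 444, 479, 470, 396, 361, 422, 504
Mean correct RT = 4842/11 = 440.1818 ms
Proportion correct = 11/14
IES = 440.1818 / (11/14) = 560.231 ms

560 ms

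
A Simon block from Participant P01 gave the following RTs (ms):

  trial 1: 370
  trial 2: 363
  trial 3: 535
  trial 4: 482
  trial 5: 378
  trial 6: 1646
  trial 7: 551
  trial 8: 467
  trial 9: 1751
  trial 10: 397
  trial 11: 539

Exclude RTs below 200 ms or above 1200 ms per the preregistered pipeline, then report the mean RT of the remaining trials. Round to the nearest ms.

454 ms

Excluded: 1646, 1751
Retained (n=9): Σ = 4082
Mean = 4082/9 = 453.5556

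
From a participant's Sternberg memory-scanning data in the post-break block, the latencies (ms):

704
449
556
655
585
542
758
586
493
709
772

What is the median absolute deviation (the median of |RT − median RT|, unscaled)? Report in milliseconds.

Sorted: 449, 493, 542, 556, 585, 586, 655, 704, 709, 758, 772 → median = 586
|x − 586|: 118, 137, 30, 69, 1, 44, 172, 0, 93, 123, 186
Sorted deviations: 0, 1, 30, 44, 69, 93, 118, 123, 137, 172, 186 → MAD = 93

93 ms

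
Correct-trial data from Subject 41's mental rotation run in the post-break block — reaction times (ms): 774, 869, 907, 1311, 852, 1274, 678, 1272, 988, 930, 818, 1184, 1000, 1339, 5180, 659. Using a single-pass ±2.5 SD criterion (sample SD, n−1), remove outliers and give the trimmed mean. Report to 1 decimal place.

990.3 ms

n = 16, ΣRT = 20035, M = 1252.188
Σ(x−M)² = 17206304.44; s = √(17206304.44/15) = 1071.021
Cutoffs: 1252.188 ± 2.5·1071.021 → [-1425.4, 3929.7]
Outside: 5180 → excluded.
Retained (n=15): Σ = 14855, mean = 14855/15 = 990.333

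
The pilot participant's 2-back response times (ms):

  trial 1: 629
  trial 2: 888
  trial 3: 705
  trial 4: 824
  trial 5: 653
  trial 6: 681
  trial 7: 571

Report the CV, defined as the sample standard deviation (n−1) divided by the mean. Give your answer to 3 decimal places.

n = 7, Σ = 4951, M = 707.2857
Σ(x−M)² = 74625.429; s = √(74625.429/6) = 111.5239
CV = 111.5239 / 707.2857 = 0.15768

0.158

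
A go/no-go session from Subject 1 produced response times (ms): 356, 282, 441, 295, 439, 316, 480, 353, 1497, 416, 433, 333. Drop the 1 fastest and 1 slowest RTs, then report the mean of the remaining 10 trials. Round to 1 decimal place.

Sorted: 282, 295, 316, 333, 353, 356, 416, 433, 439, 441, 480, 1497
Drop lowest 1 (282) and highest 1 (1497)
Remaining (n=10): Σ = 3862, mean = 3862/10 = 386.200

386.2 ms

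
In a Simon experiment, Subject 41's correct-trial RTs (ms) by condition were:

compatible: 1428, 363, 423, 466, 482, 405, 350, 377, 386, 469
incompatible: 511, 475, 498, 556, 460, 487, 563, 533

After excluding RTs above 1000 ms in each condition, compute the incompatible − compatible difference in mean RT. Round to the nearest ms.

compatible: exclude 1428
M(compatible) = 3721/9 = 413.444
M(incompatible) = 4083/8 = 510.375
Difference = 510.375 − 413.444 = 96.931 ms

97 ms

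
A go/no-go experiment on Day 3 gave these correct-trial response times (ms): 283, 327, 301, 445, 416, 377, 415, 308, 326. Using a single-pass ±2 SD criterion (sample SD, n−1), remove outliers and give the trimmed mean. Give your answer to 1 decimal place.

355.3 ms

n = 9, ΣRT = 3198, M = 355.333
Σ(x−M)² = 27838.00; s = √(27838.00/8) = 58.989
Cutoffs: 355.333 ± 2·58.989 → [237.4, 473.3]
No RTs fall outside the cutoffs; all 9 retained. Mean = 3198/9 = 355.333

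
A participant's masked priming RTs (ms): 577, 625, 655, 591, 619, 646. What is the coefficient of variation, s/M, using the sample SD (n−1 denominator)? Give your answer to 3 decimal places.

n = 6, Σ = 3713, M = 618.8333
Σ(x−M)² = 4608.833; s = √(4608.833/5) = 30.3606
CV = 30.3606 / 618.8333 = 0.04906

0.049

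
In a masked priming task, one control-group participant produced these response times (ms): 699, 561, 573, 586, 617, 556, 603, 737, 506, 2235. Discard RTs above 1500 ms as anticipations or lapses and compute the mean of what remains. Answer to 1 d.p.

604.2 ms

Excluded: 2235
Retained (n=9): Σ = 5438
Mean = 5438/9 = 604.2222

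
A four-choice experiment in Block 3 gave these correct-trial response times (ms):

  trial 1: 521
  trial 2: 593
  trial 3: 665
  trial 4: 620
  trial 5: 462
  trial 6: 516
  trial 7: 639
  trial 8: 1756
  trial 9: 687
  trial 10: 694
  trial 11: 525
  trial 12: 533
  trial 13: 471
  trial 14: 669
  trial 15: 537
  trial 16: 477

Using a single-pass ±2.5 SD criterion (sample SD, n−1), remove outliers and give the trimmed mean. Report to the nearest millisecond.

574 ms

n = 16, ΣRT = 10365, M = 647.812
Σ(x−M)² = 1405314.44; s = √(1405314.44/15) = 306.084
Cutoffs: 647.812 ± 2.5·306.084 → [-117.4, 1413.0]
Outside: 1756 → excluded.
Retained (n=15): Σ = 8609, mean = 8609/15 = 573.933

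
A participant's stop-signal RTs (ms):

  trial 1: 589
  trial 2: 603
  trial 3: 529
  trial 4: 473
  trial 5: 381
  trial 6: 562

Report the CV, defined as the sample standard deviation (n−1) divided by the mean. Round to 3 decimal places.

n = 6, Σ = 3137, M = 522.8333
Σ(x−M)² = 34976.833; s = √(34976.833/5) = 83.6383
CV = 83.6383 / 522.8333 = 0.15997

0.160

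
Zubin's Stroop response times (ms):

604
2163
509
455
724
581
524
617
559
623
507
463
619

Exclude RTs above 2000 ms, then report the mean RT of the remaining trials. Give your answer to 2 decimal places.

565.42 ms

Excluded: 2163
Retained (n=12): Σ = 6785
Mean = 6785/12 = 565.4167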